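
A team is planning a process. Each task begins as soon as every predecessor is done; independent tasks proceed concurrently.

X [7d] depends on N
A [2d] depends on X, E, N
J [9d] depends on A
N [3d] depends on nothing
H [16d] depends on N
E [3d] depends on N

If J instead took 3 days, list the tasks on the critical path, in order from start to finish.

N, H

As given, the longest chain is N→X→A→J = 3+7+2+9 = 21, so the finish is 21 days.
Since J is critical, the -6 change carries straight to that chain (now 15 days).
New critical path: N→H = 3+16 = 19 ⇒ 19 days.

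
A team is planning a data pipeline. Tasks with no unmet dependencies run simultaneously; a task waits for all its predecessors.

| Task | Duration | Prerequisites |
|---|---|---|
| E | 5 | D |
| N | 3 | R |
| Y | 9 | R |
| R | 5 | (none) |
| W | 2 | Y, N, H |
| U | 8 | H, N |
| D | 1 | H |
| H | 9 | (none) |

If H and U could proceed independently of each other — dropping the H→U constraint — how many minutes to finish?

With the dependency in place, H→U = 9+8 = 17 sets the finish at 17 minutes.
Without H→U, U's earliest start moves from 9 to 8.
New critical path: R→Y→W = 5+9+2 = 16 ⇒ 16 minutes.

16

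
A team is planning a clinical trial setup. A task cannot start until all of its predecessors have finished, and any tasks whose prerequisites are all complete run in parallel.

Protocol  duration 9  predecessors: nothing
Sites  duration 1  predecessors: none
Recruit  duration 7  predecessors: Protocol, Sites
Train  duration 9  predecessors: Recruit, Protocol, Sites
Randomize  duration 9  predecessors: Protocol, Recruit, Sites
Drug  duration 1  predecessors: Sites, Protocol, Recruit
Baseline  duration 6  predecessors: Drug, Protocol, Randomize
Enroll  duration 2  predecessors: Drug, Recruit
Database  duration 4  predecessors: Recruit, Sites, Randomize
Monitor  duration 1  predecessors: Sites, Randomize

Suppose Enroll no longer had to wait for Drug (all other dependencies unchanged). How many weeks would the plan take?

31

Original critical path: Protocol→Recruit→Randomize→Baseline = 9+7+9+6 = 31 ⇒ 31 weeks.
Without Drug→Enroll, Enroll's earliest start moves from 17 to 16.
After: Protocol→Recruit→Randomize→Baseline = 9+7+9+6 = 31 → 31 weeks.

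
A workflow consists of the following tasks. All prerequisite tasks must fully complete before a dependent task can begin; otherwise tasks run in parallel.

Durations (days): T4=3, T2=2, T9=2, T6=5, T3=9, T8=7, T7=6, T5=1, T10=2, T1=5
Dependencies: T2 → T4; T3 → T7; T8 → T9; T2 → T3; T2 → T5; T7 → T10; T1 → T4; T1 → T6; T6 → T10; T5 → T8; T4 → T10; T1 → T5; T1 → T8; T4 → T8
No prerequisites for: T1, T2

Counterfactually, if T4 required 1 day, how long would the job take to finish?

19

Critical path before the change: T2→T3→T7→T10 = 2+9+6+2 = 19 giving 19 days.
T4 is off the critical path — its longest chain is 17 days, giving 2 of slack.
That remains the longest chain; total 19 days.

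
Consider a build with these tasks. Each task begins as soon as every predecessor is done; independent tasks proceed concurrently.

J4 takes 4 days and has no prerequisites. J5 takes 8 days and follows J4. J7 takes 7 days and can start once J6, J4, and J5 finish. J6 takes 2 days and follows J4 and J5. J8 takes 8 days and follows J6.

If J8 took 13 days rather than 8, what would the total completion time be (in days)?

Actual critical path: J4→J5→J6→J8 = 4+8+2+8 = 22 ⇒ 22 days.
Since J8 is critical, the +5 change carries straight to that chain (now 27 days).
No other chain overtakes it, so the finish is 27 days.

27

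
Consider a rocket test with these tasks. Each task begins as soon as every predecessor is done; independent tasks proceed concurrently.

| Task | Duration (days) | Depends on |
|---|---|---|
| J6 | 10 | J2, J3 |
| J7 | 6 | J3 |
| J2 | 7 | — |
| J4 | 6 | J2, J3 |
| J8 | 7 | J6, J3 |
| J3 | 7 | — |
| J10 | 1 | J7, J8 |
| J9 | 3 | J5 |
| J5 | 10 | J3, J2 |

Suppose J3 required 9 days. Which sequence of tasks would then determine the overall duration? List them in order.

The binding path is J3→J6→J8→J10 = 7+10+7+1 = 25; finish at 25 days.
J3 is on the critical path; changing it to 9 makes that path 27 days.
That remains the longest chain; total 27 days.

J3, J6, J8, J10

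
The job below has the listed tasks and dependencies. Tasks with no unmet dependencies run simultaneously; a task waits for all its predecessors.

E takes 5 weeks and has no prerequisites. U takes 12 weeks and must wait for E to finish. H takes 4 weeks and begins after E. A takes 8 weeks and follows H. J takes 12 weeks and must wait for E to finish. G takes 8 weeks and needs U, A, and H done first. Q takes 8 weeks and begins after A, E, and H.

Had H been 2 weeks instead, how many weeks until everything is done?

Actual critical path: E→H→A→G = 5+4+8+8 = 25 ⇒ 25 weeks.
H is on the critical path; changing it to 2 makes that path 23 weeks.
Now E→U→G = 5+12+8 = 25 is longest, so the finish becomes 25 weeks.

25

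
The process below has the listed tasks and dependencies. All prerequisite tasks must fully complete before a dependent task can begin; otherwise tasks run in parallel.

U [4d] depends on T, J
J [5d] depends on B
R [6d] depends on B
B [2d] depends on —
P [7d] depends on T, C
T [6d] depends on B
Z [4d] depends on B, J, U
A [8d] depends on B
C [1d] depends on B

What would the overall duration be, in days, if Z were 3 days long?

15

Critical path before the change: B→T→U→Z = 2+6+4+4 = 16 giving 16 days.
Z is on the critical path; changing it to 3 makes that path 15 days.
New critical path: B→T→P = 2+6+7 = 15 ⇒ 15 days.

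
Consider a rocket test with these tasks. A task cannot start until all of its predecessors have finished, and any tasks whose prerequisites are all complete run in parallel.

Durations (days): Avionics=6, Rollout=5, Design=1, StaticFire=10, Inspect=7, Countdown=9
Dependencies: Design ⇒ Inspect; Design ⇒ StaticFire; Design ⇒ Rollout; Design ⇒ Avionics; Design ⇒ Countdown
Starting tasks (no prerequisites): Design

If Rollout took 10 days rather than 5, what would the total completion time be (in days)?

The binding path is Design→StaticFire = 1+10 = 11; finish at 11 days.
The longest path through Rollout is only 6 days, so Rollout has float 5.
The critical path is still Design→StaticFire; finish is now 11 days.

11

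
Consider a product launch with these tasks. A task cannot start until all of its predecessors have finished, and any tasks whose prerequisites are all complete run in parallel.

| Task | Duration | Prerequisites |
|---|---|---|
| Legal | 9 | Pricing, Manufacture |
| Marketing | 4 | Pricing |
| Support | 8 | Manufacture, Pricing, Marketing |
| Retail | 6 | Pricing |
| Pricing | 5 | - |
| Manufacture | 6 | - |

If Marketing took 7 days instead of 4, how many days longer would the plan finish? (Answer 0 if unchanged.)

As given, the longest chain is Pricing→Marketing→Support = 5+4+8 = 17, so the finish is 17 days.
Marketing is on the critical path; changing it to 7 makes that path 20 days.
The critical path is still Pricing→Marketing→Support; finish is now 20 days.
Change in finish: 20 − 17 = +3 days.

3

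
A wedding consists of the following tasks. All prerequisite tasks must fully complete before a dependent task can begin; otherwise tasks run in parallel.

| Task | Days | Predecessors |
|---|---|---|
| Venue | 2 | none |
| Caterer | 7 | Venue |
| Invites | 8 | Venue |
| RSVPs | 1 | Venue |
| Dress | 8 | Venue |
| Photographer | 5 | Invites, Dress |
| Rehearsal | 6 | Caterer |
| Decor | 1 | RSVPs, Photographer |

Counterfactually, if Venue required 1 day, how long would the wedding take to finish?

Actual critical path: Venue→Invites→Photographer→Decor = 2+8+5+1 = 16 ⇒ 16 days.
Venue lies on that path, so at 1 day the path becomes 15 days.
That remains the longest chain; total 15 days.

15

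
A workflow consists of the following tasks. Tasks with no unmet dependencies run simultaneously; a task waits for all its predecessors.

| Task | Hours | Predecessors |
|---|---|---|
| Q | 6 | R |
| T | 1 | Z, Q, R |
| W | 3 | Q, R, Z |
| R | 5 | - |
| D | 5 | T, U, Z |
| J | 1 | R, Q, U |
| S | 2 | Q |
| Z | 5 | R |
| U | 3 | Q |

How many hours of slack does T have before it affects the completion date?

2

R→Q→U→D = 5+6+3+5 = 19 sets the makespan at 19 hours.
The longest chain containing T totals 17 hours.
So T can slip 14 − 12 = 2 hours.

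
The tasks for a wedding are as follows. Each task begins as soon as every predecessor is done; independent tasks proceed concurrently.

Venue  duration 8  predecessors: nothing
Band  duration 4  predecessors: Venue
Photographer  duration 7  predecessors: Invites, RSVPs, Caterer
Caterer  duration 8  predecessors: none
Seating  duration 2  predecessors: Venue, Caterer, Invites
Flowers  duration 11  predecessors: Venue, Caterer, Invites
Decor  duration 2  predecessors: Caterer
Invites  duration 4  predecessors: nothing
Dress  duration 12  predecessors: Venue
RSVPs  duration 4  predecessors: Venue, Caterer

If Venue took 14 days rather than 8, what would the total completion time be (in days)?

The binding path is Venue→Dress = 8+12 = 20; finish at 20 days.
Since Venue is critical, the +6 change carries straight to that chain (now 26 days).
That remains the longest chain; total 26 days.

26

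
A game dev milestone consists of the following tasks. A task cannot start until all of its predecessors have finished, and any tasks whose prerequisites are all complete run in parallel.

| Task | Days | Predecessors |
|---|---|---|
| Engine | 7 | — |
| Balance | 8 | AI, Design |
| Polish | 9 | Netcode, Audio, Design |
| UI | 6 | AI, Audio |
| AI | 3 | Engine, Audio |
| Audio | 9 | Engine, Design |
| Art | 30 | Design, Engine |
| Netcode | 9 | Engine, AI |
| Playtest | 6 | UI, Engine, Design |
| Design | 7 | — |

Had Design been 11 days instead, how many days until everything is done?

Baseline: Design→Art = 7+30 = 37 → 37 days.
Design lies on that path, so at 11 days the path becomes 41 days.
The critical path is still Design→Art; finish is now 41 days.

41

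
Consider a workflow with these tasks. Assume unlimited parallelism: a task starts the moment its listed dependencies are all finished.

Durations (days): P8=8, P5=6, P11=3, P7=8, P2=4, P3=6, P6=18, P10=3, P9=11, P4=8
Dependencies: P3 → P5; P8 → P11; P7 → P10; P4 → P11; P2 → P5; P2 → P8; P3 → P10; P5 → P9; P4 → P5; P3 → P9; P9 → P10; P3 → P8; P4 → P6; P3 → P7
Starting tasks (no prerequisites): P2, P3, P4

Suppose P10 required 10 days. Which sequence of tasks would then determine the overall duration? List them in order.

P4, P5, P9, P10

Actual critical path: P4→P5→P9→P10 = 8+6+11+3 = 28 ⇒ 28 days.
P10 is on the critical path; changing it to 10 makes that path 35 days.
No other chain overtakes it, so the finish is 35 days.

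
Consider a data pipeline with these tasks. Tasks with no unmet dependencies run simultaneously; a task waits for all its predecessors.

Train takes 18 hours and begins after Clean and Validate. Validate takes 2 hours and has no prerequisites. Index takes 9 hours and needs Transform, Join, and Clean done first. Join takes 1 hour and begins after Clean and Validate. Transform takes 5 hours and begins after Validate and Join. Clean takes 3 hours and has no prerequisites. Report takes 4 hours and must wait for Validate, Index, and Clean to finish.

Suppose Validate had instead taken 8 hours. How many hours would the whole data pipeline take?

The binding path is Clean→Join→Transform→Index→Report = 3+1+5+9+4 = 22; finish at 22 hours.
The longest path through Validate is only 21 hours, so Validate has float 1.
New critical path: Validate→Join→Transform→Index→Report = 8+1+5+9+4 = 27 ⇒ 27 hours.

27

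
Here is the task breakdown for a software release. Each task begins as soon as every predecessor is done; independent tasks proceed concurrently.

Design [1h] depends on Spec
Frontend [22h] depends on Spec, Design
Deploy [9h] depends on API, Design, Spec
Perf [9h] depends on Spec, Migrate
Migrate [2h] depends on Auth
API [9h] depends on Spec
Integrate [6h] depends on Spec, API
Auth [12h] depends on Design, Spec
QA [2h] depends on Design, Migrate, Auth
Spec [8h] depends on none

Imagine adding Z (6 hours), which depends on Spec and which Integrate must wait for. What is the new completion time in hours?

Originally the schedule takes 32 hours.
With Z inserted, Integrate now waits for max(Spec, API, Z).
New critical path: Spec→Design→Auth→Migrate→Perf = 8+1+12+2+9 = 32 ⇒ 32 hours.

32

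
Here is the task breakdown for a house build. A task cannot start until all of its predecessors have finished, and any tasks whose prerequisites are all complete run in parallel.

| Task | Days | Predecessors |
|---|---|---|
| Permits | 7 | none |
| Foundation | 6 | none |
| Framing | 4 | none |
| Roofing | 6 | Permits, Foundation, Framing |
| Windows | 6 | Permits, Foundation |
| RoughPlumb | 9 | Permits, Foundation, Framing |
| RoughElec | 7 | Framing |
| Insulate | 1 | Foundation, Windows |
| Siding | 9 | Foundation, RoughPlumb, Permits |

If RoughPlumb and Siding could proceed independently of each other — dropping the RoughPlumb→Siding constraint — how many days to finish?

16

With the dependency in place, Permits→RoughPlumb→Siding = 7+9+9 = 25 sets the finish at 25 days.
Without RoughPlumb→Siding, Siding's earliest start moves from 16 to 7.
New critical path: Permits→RoughPlumb = 7+9 = 16 ⇒ 16 days.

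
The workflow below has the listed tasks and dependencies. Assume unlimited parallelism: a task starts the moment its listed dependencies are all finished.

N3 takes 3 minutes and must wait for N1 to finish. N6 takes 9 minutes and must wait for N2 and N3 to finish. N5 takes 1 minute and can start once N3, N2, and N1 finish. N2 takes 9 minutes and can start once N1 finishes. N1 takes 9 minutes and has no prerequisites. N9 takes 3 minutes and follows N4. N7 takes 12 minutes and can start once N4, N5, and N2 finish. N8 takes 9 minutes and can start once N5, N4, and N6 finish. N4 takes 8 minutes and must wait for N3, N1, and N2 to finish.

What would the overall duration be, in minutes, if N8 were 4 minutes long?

As given, the longest chain is N1→N2→N4→N7 = 9+9+8+12 = 38, so the finish is 38 minutes.
The longest path through N8 is only 36 minutes, so N8 has float 2.
No other chain overtakes it, so the finish is 38 minutes.

38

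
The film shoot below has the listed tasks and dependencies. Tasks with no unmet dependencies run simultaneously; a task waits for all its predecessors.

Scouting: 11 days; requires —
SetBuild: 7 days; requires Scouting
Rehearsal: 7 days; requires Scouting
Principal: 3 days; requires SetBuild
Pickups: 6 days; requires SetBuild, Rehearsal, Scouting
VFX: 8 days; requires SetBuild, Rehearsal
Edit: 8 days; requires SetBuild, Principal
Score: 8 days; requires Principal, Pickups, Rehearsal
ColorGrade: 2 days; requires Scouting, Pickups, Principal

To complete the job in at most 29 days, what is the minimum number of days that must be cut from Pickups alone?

3

Current finish: 32 days; target: 29.
Pickups is on every critical path, so each day cut from Pickups cuts the finish by one (this holds down to a finish of 29).
Need 32 − 29 = 3 days off Pickups → Pickups becomes 3 days, finish becomes 29.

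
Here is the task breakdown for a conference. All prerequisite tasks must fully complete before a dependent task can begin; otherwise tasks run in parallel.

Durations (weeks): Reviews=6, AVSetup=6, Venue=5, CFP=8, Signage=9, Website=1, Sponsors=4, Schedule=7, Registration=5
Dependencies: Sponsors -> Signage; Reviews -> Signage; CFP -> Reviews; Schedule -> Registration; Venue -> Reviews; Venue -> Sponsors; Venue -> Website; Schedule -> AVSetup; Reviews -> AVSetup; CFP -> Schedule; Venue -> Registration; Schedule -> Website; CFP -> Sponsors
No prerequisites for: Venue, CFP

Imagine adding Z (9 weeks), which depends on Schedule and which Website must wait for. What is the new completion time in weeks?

25

Originally the plan takes 23 weeks.
With Z inserted, Website now waits for max(Venue, Schedule, Z).
New critical path: CFP→Schedule→Z→Website = 8+7+9+1 = 25 ⇒ 25 weeks.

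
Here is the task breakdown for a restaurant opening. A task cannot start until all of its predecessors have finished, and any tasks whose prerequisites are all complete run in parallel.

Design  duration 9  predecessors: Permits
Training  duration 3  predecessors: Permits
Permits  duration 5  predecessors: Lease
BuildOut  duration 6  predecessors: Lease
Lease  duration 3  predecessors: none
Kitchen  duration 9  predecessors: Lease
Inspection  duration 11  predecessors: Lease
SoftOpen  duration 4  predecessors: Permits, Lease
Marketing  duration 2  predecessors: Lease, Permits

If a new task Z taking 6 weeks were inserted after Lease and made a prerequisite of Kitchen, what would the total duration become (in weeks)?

18

Originally the job takes 17 weeks.
With Z inserted, Kitchen now waits for max(Lease, Z).
New critical path: Lease→Z→Kitchen = 3+6+9 = 18 ⇒ 18 weeks.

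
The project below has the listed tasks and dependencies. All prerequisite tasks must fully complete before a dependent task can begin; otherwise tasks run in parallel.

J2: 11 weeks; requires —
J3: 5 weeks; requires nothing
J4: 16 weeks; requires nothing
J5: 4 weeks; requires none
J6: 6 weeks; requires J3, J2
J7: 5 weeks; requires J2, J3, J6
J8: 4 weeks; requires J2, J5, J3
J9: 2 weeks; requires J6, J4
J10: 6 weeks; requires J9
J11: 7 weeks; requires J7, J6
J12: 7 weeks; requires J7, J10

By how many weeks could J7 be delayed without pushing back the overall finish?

3

The longest chain is J2→J6→J9→J10→J12 = 11+6+2+6+7 = 32; overall finish 32 weeks.
The longest chain containing J7 totals 29 weeks.
Slack of J7 = 20 − 17 = 3 weeks.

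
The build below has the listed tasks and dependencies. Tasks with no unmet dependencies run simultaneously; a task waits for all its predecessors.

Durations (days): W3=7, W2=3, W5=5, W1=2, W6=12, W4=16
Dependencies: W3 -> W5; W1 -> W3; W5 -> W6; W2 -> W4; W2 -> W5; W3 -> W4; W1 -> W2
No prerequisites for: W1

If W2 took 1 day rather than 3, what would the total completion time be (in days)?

26

The binding path is W1→W3→W5→W6 = 2+7+5+12 = 26; finish at 26 days.
The longest path through W2 is only 22 days, so W2 has float 4.
No other chain overtakes it, so the finish is 26 days.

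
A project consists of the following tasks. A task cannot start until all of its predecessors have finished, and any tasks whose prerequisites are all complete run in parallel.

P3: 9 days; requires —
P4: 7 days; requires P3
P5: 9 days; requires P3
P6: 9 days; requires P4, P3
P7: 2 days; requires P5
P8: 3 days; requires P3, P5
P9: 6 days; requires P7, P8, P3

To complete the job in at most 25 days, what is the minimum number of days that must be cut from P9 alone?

2

Current finish: 27 days; target: 25.
P9 is on every critical path, so each day cut from P9 cuts the finish by one (this holds down to a finish of 25).
Need 27 − 25 = 2 days off P9 → P9 becomes 4 days, finish becomes 25.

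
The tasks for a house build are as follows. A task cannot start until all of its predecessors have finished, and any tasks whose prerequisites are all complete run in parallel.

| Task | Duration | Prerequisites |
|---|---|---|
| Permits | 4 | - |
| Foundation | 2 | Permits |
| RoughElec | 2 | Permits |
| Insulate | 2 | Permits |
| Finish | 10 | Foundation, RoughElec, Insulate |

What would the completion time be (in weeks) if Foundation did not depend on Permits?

16

Before: longest chain Permits→Foundation→Finish = 4+2+10 = 16, finish 16.
Without Permits→Foundation, Foundation's earliest start moves from 4 to 0.
New critical path: Permits→RoughElec→Finish = 4+2+10 = 16 ⇒ 16 weeks.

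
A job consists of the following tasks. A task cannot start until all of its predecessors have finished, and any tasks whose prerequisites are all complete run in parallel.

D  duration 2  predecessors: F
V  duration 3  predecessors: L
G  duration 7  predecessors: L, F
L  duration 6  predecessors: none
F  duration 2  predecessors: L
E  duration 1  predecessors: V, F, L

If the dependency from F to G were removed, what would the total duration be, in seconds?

Original critical path: L→F→G = 6+2+7 = 15 ⇒ 15 seconds.
Without F→G, G's earliest start moves from 8 to 6.
After: L→G = 6+7 = 13 → 13 seconds.

13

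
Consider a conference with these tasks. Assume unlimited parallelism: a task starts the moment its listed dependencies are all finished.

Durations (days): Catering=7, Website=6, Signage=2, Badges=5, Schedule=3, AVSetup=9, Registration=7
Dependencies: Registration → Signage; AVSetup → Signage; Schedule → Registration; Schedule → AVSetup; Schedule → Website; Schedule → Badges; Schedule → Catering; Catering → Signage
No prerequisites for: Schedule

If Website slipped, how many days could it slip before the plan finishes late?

5

Schedule→AVSetup→Signage = 3+9+2 = 14 sets the makespan at 14 days.
Website finishes as early as 9 and must finish by 14.
So Website can slip 14 − 9 = 5 days.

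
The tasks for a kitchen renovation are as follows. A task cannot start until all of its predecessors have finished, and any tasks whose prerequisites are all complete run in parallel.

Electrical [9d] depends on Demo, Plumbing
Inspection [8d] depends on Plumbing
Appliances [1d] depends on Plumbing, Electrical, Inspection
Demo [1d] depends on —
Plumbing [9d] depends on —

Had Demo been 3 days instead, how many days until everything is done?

19

Actual critical path: Plumbing→Electrical→Appliances = 9+9+1 = 19 ⇒ 19 days.
Demo has 8 days of float (longest path through it is 11).
No other chain overtakes it, so the finish is 19 days.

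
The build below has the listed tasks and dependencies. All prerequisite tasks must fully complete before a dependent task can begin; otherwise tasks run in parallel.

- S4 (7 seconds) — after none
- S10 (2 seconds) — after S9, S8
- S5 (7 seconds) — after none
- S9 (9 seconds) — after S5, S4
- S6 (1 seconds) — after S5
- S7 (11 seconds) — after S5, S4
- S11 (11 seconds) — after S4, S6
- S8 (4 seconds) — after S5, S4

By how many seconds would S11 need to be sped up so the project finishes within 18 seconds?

1

Current finish: 19 seconds; target: 18.
S11 is on every critical path, so each second cut from S11 cuts the finish by one (this holds down to a finish of 18).
Need 19 − 18 = 1 second off S11 → S11 becomes 10 seconds, finish becomes 18.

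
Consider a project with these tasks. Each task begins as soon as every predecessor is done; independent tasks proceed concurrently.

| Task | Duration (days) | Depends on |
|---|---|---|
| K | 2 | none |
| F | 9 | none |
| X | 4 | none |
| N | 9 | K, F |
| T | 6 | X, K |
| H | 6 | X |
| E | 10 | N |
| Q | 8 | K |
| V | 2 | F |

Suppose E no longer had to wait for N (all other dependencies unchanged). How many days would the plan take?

18

Before: longest chain F→N→E = 9+9+10 = 28, finish 28.
Without N→E, E's earliest start moves from 18 to 0.
The longest chain is now F→N = 9+9 = 18, so the plan takes 18 days.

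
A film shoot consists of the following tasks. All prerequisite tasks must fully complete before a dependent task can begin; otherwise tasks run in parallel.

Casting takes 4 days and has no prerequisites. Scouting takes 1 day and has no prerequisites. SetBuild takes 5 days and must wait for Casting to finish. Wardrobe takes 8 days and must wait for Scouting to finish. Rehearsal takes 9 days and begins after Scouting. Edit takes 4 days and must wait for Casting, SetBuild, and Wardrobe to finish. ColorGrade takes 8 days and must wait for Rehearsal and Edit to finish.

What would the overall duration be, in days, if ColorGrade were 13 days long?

26

The binding path is Casting→SetBuild→Edit→ColorGrade = 4+5+4+8 = 21; finish at 21 days.
Since ColorGrade is critical, the +5 change carries straight to that chain (now 26 days).
No other chain overtakes it, so the finish is 26 days.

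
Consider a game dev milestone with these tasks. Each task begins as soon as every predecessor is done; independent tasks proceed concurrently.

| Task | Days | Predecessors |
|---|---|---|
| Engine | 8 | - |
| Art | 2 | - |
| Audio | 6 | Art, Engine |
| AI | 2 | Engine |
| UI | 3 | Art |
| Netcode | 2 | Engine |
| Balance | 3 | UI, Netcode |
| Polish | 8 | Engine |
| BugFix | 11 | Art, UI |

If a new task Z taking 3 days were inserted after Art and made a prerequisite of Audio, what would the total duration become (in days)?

Originally the project takes 16 days.
With Z inserted, Audio now waits for max(Art, Engine, Z).
New critical path: Engine→Polish = 8+8 = 16 ⇒ 16 days.

16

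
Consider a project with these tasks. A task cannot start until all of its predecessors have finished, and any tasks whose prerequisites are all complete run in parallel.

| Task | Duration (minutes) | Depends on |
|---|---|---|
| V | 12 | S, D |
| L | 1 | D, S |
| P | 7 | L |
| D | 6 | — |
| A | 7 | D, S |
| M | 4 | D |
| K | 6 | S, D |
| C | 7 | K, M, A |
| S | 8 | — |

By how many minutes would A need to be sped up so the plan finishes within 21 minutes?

Current finish: 22 minutes; target: 21.
A is on every critical path, so each minute cut from A cuts the finish by one (this holds down to a finish of 21).
Need 22 − 21 = 1 minute off A → A becomes 6 minutes, finish becomes 21.

1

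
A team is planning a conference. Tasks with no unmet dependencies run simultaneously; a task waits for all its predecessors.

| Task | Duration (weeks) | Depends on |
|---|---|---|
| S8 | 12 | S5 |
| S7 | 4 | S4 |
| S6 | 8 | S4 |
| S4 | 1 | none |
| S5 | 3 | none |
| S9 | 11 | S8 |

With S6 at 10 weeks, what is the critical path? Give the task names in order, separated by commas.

As given, the longest chain is S5→S8→S9 = 3+12+11 = 26, so the finish is 26 weeks.
S6 is off the critical path — its longest chain is 9 weeks, giving 17 of slack.
The critical path is still S5→S8→S9; finish is now 26 weeks.

S5, S8, S9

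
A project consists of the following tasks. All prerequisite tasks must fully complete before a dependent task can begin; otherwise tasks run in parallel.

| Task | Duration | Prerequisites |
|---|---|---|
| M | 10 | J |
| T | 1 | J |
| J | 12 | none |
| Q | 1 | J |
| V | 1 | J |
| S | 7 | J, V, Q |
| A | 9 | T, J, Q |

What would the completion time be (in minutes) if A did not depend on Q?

Before: longest chain J→T→A = 12+1+9 = 22, finish 22.
Dropping Q→A doesn't change A's earliest start (13); another predecessor still binds.
New critical path: J→T→A = 12+1+9 = 22 ⇒ 22 minutes.

22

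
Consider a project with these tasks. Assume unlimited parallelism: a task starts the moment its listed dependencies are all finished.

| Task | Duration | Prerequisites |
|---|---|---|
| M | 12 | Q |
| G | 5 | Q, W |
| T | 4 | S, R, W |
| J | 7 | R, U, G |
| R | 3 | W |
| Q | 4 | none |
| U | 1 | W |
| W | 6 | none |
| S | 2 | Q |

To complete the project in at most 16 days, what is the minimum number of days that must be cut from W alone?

Current finish: 18 days; target: 16.
W is on every critical path, so each day cut from W cuts the finish by one (this holds down to a finish of 16).
Need 18 − 16 = 2 days off W → W becomes 4 days, finish becomes 16.

2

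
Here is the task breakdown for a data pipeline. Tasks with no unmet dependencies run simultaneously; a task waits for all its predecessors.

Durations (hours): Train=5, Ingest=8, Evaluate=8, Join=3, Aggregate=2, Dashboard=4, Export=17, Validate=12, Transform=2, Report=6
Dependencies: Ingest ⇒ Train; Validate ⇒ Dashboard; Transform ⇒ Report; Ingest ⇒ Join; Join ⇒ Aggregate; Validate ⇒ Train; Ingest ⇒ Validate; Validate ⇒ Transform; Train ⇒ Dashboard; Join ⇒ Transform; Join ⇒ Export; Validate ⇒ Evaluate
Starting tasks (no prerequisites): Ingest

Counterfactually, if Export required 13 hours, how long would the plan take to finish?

As given, the longest chain is Ingest→Validate→Train→Dashboard = 8+12+5+4 = 29, so the finish is 29 hours.
Export is off the critical path — its longest chain is 28 hours, giving 1 of slack.
The critical path is still Ingest→Validate→Train→Dashboard; finish is now 29 hours.

29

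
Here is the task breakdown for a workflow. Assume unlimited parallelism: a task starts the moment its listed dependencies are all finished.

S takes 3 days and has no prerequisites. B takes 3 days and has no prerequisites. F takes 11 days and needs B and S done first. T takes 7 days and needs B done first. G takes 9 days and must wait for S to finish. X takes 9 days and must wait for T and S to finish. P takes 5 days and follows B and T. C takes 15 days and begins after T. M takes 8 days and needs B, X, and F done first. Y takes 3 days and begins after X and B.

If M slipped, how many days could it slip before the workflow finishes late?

0

B→T→X→M = 3+7+9+8 = 27 sets the makespan at 27 days.
The longest chain containing M totals 27 days.
So M can slip 27 − 27 = 0 days.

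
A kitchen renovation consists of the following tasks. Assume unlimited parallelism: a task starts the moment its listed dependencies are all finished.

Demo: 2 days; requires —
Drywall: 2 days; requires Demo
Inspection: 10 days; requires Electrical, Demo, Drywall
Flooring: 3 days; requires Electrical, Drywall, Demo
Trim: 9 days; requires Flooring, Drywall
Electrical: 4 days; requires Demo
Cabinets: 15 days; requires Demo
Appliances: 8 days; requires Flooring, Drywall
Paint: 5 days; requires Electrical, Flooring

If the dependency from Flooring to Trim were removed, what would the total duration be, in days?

Original critical path: Demo→Electrical→Flooring→Trim = 2+4+3+9 = 18 ⇒ 18 days.
Without Flooring→Trim, Trim's earliest start moves from 9 to 4.
After: Demo→Electrical→Flooring→Appliances = 2+4+3+8 = 17 → 17 days.

17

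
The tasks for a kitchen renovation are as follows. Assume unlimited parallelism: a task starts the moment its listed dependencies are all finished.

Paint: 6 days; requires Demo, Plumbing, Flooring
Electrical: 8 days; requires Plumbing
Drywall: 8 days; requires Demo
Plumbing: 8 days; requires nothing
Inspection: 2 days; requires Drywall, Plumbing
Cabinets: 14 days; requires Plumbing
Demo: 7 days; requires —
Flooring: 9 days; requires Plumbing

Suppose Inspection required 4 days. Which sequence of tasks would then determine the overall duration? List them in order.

Critical path before the change: Plumbing→Flooring→Paint = 8+9+6 = 23 giving 23 days.
Inspection has 6 days of float (longest path through it is 17).
The critical path is still Plumbing→Flooring→Paint; finish is now 23 days.

Plumbing, Flooring, Paint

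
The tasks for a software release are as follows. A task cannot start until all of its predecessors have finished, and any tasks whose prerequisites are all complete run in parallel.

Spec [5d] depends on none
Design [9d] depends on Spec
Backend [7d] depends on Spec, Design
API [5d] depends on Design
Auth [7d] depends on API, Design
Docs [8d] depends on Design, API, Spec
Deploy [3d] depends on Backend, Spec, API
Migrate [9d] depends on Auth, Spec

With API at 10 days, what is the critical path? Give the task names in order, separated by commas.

Baseline: Spec→Design→API→Auth→Migrate = 5+9+5+7+9 = 35 → 35 days.
Since API is critical, the +5 change carries straight to that chain (now 40 days).
The critical path is still Spec→Design→API→Auth→Migrate; finish is now 40 days.

Spec, Design, API, Auth, Migrate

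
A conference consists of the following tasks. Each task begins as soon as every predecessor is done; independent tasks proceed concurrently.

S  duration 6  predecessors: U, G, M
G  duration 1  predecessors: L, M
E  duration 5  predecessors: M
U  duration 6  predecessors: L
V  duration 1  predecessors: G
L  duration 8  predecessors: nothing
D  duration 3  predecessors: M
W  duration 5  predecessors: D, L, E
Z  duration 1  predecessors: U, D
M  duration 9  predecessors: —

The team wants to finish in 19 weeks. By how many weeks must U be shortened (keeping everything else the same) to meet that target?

1

Current finish: 20 weeks; target: 19.
U is on every critical path, so each week cut from U cuts the finish by one (this holds down to a finish of 19).
Need 20 − 19 = 1 week off U → U becomes 5 weeks, finish becomes 19.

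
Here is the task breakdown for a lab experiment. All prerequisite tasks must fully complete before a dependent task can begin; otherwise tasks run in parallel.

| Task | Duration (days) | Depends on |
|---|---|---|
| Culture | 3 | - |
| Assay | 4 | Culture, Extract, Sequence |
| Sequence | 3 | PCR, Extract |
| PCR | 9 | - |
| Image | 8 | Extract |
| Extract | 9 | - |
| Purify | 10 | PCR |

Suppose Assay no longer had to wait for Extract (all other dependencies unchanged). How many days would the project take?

Before: longest chain PCR→Purify = 9+10 = 19, finish 19.
Dropping Extract→Assay doesn't change Assay's earliest start (12); another predecessor still binds.
New critical path: PCR→Purify = 9+10 = 19 ⇒ 19 days.

19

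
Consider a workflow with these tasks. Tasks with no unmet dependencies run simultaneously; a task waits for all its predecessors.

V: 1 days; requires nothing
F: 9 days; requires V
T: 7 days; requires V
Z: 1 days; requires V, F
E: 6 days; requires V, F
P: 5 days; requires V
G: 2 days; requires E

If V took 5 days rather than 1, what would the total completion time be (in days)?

The binding path is V→F→E→G = 1+9+6+2 = 18; finish at 18 days.
Since V is critical, the +4 change carries straight to that chain (now 22 days).
No other chain overtakes it, so the finish is 22 days.

22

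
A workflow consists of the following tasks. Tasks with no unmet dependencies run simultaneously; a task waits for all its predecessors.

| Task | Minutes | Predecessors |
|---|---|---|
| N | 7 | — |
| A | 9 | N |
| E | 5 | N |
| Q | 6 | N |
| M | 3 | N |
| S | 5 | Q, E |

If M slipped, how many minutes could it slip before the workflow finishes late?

N→Q→S = 7+6+5 = 18 sets the makespan at 18 minutes.
M finishes as early as 10 and must finish by 18.
Slack of M = 15 − 7 = 8 minutes.

8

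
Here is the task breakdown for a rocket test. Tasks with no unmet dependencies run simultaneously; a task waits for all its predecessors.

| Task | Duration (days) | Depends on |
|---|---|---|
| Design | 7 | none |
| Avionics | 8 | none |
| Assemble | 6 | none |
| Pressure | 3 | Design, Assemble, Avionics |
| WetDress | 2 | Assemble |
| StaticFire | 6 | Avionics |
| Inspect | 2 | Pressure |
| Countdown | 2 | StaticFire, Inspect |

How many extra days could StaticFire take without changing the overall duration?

Avionics→StaticFire→Countdown = 8+6+2 = 16 sets the makespan at 16 days.
StaticFire finishes as early as 14 and must finish by 14.
Slack of StaticFire = 8 − 8 = 0 days.

0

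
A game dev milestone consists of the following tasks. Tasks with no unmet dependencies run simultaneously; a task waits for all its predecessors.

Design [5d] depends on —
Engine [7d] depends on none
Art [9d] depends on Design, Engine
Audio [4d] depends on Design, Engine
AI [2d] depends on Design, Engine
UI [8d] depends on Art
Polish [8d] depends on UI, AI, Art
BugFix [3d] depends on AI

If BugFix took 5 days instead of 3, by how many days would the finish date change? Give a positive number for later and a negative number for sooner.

0

Actual critical path: Engine→Art→UI→Polish = 7+9+8+8 = 32 ⇒ 32 days.
The longest path through BugFix is only 12 days, so BugFix has float 20.
That remains the longest chain; total 32 days.
Change in finish: 32 − 32 = +0 days.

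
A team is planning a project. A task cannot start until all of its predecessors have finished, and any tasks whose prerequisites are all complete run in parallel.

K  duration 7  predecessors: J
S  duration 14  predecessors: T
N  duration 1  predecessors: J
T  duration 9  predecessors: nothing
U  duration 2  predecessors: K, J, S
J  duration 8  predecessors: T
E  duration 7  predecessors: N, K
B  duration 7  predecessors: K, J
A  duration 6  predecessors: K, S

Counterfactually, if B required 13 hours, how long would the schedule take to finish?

As given, the longest chain is T→J→K→B = 9+8+7+7 = 31, so the finish is 31 hours.
B is on the critical path; changing it to 13 makes that path 37 hours.
That remains the longest chain; total 37 hours.

37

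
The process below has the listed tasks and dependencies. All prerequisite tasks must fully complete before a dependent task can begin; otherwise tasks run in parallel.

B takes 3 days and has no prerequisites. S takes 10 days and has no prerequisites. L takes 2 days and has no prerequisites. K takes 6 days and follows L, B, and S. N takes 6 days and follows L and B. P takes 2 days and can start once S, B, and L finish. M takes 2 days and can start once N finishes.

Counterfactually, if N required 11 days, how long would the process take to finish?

16

As given, the longest chain is S→K = 10+6 = 16, so the finish is 16 days.
N has 5 days of float (longest path through it is 11).
New critical path: B→N→M = 3+11+2 = 16 ⇒ 16 days.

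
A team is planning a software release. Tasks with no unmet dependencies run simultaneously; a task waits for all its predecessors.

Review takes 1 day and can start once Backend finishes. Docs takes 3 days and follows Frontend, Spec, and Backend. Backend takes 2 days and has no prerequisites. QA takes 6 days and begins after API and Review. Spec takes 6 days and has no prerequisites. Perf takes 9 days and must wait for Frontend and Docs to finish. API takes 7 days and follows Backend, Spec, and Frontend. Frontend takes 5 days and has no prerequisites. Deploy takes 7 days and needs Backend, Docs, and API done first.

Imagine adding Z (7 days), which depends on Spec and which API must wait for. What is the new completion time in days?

27

Originally the schedule takes 20 days.
With Z inserted, API now waits for max(Backend, Spec, Frontend, Z).
New critical path: Spec→Z→API→Deploy = 6+7+7+7 = 27 ⇒ 27 days.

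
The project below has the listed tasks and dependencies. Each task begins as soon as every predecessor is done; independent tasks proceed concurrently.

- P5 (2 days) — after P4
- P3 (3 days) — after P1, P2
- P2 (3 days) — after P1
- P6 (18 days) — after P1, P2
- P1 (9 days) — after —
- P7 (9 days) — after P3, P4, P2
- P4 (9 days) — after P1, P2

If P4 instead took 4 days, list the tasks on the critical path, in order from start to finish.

Baseline: P1→P2→P4→P7 = 9+3+9+9 = 30 → 30 days.
P4 is on the critical path; changing it to 4 makes that path 25 days.
New critical path: P1→P2→P6 = 9+3+18 = 30 ⇒ 30 days.

P1, P2, P6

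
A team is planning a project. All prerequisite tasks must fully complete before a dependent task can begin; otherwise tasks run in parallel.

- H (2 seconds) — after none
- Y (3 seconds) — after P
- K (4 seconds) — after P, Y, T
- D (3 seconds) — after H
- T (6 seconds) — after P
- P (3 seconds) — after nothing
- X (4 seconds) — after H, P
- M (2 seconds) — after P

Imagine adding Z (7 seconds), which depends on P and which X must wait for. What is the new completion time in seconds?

Originally the project takes 13 seconds.
With Z inserted, X now waits for max(H, P, Z).
New critical path: P→Z→X = 3+7+4 = 14 ⇒ 14 seconds.

14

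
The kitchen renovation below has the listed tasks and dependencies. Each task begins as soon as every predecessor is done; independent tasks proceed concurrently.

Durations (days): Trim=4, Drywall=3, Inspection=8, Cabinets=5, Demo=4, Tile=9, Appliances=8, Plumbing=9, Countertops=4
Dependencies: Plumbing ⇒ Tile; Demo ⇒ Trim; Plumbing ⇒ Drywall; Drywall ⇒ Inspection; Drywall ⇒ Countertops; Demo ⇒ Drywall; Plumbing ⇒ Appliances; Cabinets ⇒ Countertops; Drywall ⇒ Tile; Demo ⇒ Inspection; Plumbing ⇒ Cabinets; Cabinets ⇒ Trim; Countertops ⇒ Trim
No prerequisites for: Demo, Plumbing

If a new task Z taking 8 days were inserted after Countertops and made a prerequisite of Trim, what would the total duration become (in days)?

Originally the kitchen renovation takes 22 days.
With Z inserted, Trim now waits for max(Countertops, Cabinets, Demo, Z).
New critical path: Plumbing→Cabinets→Countertops→Z→Trim = 9+5+4+8+4 = 30 ⇒ 30 days.

30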